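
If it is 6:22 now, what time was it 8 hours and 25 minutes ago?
Starting time: 6:22 = 382 total minutes past 12:00
Subtracting: 8 hours and 25 minutes = 505 minutes
382 - 505 = -123 (negative, add 12 hours = 720) = 597 minutes
= 9 hours and 57 minutes past 12:00 = 9:57

Final answer: 9:57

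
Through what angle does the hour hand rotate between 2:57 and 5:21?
The hour hand moves 0.5 degrees per minute.
Time elapsed: 5:21 - 2:57 = 144 minutes
Angular displacement: 144 x 0.5 = 72 degrees

Final answer: 72 degrees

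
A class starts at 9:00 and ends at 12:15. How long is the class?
From 9:00 to 12:15:
(12 x 60 + 15) - (9 x 60 + 0) = 735 - 540 = 195 minutes
= 3 hours and 15 minutes

Final answer: 3 hours and 15 minutes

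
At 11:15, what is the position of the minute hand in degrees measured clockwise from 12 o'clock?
The minute hand moves 6 degrees per minute.
At 11:15: 15 x 6 = 90 degrees

Final answer: 90 degrees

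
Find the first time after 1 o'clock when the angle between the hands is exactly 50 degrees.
At t minutes past 1:00, the hour hand is at 30 x 1 + 0.5t degrees and the minute hand is at 6t degrees.
The smaller angle between them is 50 degrees when |30H - 5.5t| = 50 or |30H - 5.5t| = 310.
With H = 1, solve 30 x 1 - 5.5t = +/- target for each target:
  t = (30 x 1 - 50) / 5.5 = -3.64 (outside (0, 60))
  t = (30 x 1 + 50) / 5.5 = 14.55
  t = (30 x 1 - 310) / 5.5 = -50.91 (outside (0, 60))
  t = (30 x 1 + 310) / 5.5 = 61.82 (outside (0, 60))
Valid solutions in (0, 60): {14.55} minutes.
The first occurrence is t = 14.55 minutes.
The hands form a 50-degree angle at 14.55 minutes past 1:00.

Final answer: 14.55 minutes past 1:00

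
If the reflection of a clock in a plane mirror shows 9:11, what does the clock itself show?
Reflection across the vertical (12-6) axis maps a hand at angle A degrees to (360 - A) degrees, which sends a reading of T minutes past 12:00 to (720 - T) minutes past 12:00.
Mirror reads 9:11 = 551 minutes past 12:00.
Actual time: (720 - 551) mod 720 = 169 minutes = 2:49.

Final answer: 2:49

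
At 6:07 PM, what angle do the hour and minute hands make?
Hour hand position: 6 x 30 + 7 x 0.5 = 183.5 degrees
Minute hand position: 7 x 6 = 42 degrees
Difference: |183.5 - 42| = 141.5 degrees
The angle between the hands is 141.5 degrees

Final answer: 141.5 degrees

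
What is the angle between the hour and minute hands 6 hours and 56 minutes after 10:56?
First find the time 6 hours and 56 minutes after 10:56.
Total minutes: 10 x 60 + 56 + 6 x 60 + 56 = 1072.
1072 mod 720 = 352 minutes = 5:52.
Now compute the angle at 5:52:
Hour hand: 5 x 30 + 52 x 0.5 = 176 degrees
Minute hand: 52 x 6 = 312 degrees
Difference: |176 - 312| = 136 degrees
The angle is 136 degrees

Final answer: 136 degrees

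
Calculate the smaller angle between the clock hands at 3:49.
Hour hand position: 3 x 30 + 49 x 0.5 = 114.5 degrees
Minute hand position: 49 x 6 = 294 degrees
Difference: |114.5 - 294| = 179.5 degrees
The angle between the hands is 179.5 degrees

Final answer: 179.5 degrees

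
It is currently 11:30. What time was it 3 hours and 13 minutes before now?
Starting time: 11:30 = 690 total minutes past 12:00
Subtracting: 3 hours and 13 minutes = 193 minutes
690 - 193 = 497 minutes
= 8 hours and 17 minutes past 12:00 = 8:17

Final answer: 8:17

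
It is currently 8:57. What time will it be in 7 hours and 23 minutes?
Starting time: 8:57
Adding 23 minutes to 57 minutes: 57 + 23 = 80 minutes = 1 hour and 20 minutes
Adding 7 hours: 8 + 7 + 1 (carry) = 16 - 12 = 4
Final time: 4:20

Final answer: 4:20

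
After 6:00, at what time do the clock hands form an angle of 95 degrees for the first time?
At t minutes past 6:00, the hour hand is at 30 x 6 + 0.5t degrees and the minute hand is at 6t degrees.
The smaller angle between them is 95 degrees when |30H - 5.5t| = 95 or |30H - 5.5t| = 265.
With H = 6, solve 30 x 6 - 5.5t = +/- target for each target:
  t = (30 x 6 - 95) / 5.5 = 15.45
  t = (30 x 6 + 95) / 5.5 = 50
  t = (30 x 6 - 265) / 5.5 = -15.45 (outside (0, 60))
  t = (30 x 6 + 265) / 5.5 = 80.91 (outside (0, 60))
Valid solutions in (0, 60): {15.45, 50} minutes.
The first occurrence is t = 15.45 minutes.
The hands form a 95-degree angle at 15.45 minutes past 6:00.

Final answer: 15.45 minutes past 6:00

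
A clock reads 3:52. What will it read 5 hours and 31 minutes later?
Starting time: 3:52
Adding 31 minutes to 52 minutes: 52 + 31 = 83 minutes = 1 hour and 23 minutes
Adding 5 hours: 3 + 5 + 1 (carry) = 9
Final time: 9:23

Final answer: 9:23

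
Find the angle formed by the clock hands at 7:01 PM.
Hour hand position: 7 x 30 + 1 x 0.5 = 210.5 degrees
Minute hand position: 1 x 6 = 6 degrees
Difference: |210.5 - 6| = 204.5 degrees
Since 204.5 > 180, the smaller angle is 360 - 204.5 = 155.5 degrees

Final answer: 155.5 degrees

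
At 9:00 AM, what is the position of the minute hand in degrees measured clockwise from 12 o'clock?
The minute hand moves 6 degrees per minute.
At 9:00: 0 x 6 = 0 degrees

Final answer: 0 degrees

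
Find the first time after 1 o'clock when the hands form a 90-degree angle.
At t minutes past 1:00, the hour hand is at 30 x 1 + 0.5t degrees and the minute hand is at 6t degrees.
The smaller angle between them is 90 degrees when |30H - 5.5t| = 90 or |30H - 5.5t| = 270.
With H = 1, solve 30 x 1 - 5.5t = +/- target for each target:
  t = (30 x 1 - 90) / 5.5 = -10.91 (outside (0, 60))
  t = (30 x 1 + 90) / 5.5 = 21.82
  t = (30 x 1 - 270) / 5.5 = -43.64 (outside (0, 60))
  t = (30 x 1 + 270) / 5.5 = 54.55
Valid solutions in (0, 60): {21.82, 54.55} minutes.
First occurrence: t = 21.82 minutes.
The hands are at right angles at 21.82 minutes past 1:00.

Final answer: 21.82 minutes past 1:00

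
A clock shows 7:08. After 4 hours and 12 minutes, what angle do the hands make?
First find the time 4 hours and 12 minutes after 7:08.
Total minutes: 7 x 60 + 8 + 4 x 60 + 12 = 680.
680 mod 720 = 680 minutes = 11:20.
Now compute the angle at 11:20:
Hour hand: 11 x 30 + 20 x 0.5 = 340 degrees
Minute hand: 20 x 6 = 120 degrees
Difference: |340 - 120| = 220 degrees
Smaller angle: 360 - 220 = 140 degrees

Final answer: 140 degrees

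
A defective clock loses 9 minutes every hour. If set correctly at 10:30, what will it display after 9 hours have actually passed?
For every 60 true minutes, the faulty clock advances 60 - 9 = 51 minutes.
True elapsed: 9 hours = 540 minutes.
Faulty clock advances: 540 x 51/60 = 459 minutes (drift: 81 minutes behind).
Shown time: 10:30 + 459 minutes = 6:09.

Final answer: 6:09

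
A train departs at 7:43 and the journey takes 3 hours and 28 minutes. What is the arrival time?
Starting time: 7:43
Adding 28 minutes to 43 minutes: 43 + 28 = 71 minutes = 1 hour and 11 minutes
Adding 3 hours: 7 + 3 + 1 (carry) = 11
Final time: 11:11

Final answer: 11:11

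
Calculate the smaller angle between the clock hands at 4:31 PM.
Hour hand position: 4 x 30 + 31 x 0.5 = 135.5 degrees
Minute hand position: 31 x 6 = 186 degrees
Difference: |135.5 - 186| = 50.5 degrees
The angle between the hands is 50.5 degrees

Final answer: 50.5 degrees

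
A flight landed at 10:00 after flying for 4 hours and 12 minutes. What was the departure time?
Starting time: 10:00 = 600 total minutes past 12:00
Subtracting: 4 hours and 12 minutes = 252 minutes
600 - 252 = 348 minutes
= 5 hours and 48 minutes past 12:00 = 5:48

Final answer: 5:48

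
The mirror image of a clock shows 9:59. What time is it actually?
Reflection across the vertical (12-6) axis maps a hand at angle A degrees to (360 - A) degrees, which sends a reading of T minutes past 12:00 to (720 - T) minutes past 12:00.
Mirror reads 9:59 = 599 minutes past 12:00.
Actual time: (720 - 599) mod 720 = 121 minutes = 2:01.

Final answer: 2:01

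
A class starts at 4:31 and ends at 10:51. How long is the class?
From 4:31 to 10:51:
(10 x 60 + 51) - (4 x 60 + 31) = 651 - 271 = 380 minutes
= 6 hours and 20 minutes

Final answer: 6 hours and 20 minutes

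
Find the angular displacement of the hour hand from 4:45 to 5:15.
The hour hand moves 0.5 degrees per minute.
Time elapsed: 5:15 - 4:45 = 30 minutes
Angular displacement: 30 x 0.5 = 15 degrees

Final answer: 15 degrees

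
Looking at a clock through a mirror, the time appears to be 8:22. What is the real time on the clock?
Reflection across the vertical (12-6) axis maps a hand at angle A degrees to (360 - A) degrees, which sends a reading of T minutes past 12:00 to (720 - T) minutes past 12:00.
Mirror reads 8:22 = 502 minutes past 12:00.
Actual time: (720 - 502) mod 720 = 218 minutes = 3:38.

Final answer: 3:38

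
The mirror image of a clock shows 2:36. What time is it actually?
Reflection across the vertical (12-6) axis maps a hand at angle A degrees to (360 - A) degrees, which sends a reading of T minutes past 12:00 to (720 - T) minutes past 12:00.
Mirror reads 2:36 = 156 minutes past 12:00.
Actual time: (720 - 156) mod 720 = 564 minutes = 9:24.

Final answer: 9:24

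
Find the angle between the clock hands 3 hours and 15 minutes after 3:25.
First find the time 3 hours and 15 minutes after 3:25.
Total minutes: 3 x 60 + 25 + 3 x 60 + 15 = 400.
400 mod 720 = 400 minutes = 6:40.
Now compute the angle at 6:40:
Hour hand: 6 x 30 + 40 x 0.5 = 200 degrees
Minute hand: 40 x 6 = 240 degrees
Difference: |200 - 240| = 40 degrees
The angle is 40 degrees

Final answer: 40 degrees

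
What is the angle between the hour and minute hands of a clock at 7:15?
Hour hand position: 7 x 30 + 15 x 0.5 = 217.5 degrees
Minute hand position: 15 x 6 = 90 degrees
Difference: |217.5 - 90| = 127.5 degrees
The angle between the hands is 127.5 degrees

Final answer: 127.5 degrees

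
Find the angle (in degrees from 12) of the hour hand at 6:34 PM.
The hour hand moves 30 degrees per hour and 0.5 degrees per minute.
At 6:34: (6) x 30 + 34 x 0.5 = 180 + 17 = 197 degrees

Final answer: 197 degrees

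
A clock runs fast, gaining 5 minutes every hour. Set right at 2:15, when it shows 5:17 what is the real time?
For every 60 true minutes, the faulty clock advances 65 minutes, so 1 faulty-clock minute corresponds to 60/65 true minutes.
From 2:15 to 5:17 on the faulty dial is 182 minutes.
True elapsed: 182 x 60/65 = 168 minutes = 2 hours and 48 minutes.
True time: 2:15 + 2 hours and 48 minutes = 5:03.

Final answer: 5:03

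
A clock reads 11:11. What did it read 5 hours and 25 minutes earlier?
Starting time: 11:11 = 671 total minutes past 12:00
Subtracting: 5 hours and 25 minutes = 325 minutes
671 - 325 = 346 minutes
= 5 hours and 46 minutes past 12:00 = 5:46

Final answer: 5:46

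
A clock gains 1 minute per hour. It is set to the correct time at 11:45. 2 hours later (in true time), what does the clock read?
For every 60 true minutes, the faulty clock advances 60 + 1 = 61 minutes.
True elapsed: 2 hours = 120 minutes.
Faulty clock advances: 120 x 61/60 = 122 minutes (drift: 2 minutes ahead).
Shown time: 11:45 + 122 minutes = 1:47.

Final answer: 1:47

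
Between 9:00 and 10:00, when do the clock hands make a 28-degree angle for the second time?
At t minutes past 9:00, the hour hand is at 30 x 9 + 0.5t degrees and the minute hand is at 6t degrees.
The smaller angle between them is 28 degrees when |30H - 5.5t| = 28 or |30H - 5.5t| = 332.
With H = 9, solve 30 x 9 - 5.5t = +/- target for each target:
  t = (30 x 9 - 28) / 5.5 = 44
  t = (30 x 9 + 28) / 5.5 = 54.18
  t = (30 x 9 - 332) / 5.5 = -11.27 (outside (0, 60))
  t = (30 x 9 + 332) / 5.5 = 109.45 (outside (0, 60))
Valid solutions in (0, 60): {44, 54.18} minutes.
The second occurrence is t = 54.18 minutes.
The hands form a 28-degree angle at 54.18 minutes past 9:00.

Final answer: 54.18 minutes past 9:00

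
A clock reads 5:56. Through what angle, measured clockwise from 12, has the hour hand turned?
The hour hand moves 30 degrees per hour and 0.5 degrees per minute.
At 5:56: (5) x 30 + 56 x 0.5 = 150 + 28 = 178 degrees

Final answer: 178 degrees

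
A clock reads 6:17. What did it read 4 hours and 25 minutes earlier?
Starting time: 6:17 = 377 total minutes past 12:00
Subtracting: 4 hours and 25 minutes = 265 minutes
377 - 265 = 112 minutes
= 1 hour and 52 minutes past 12:00 = 1:52

Final answer: 1:52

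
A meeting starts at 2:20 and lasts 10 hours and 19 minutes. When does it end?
Starting time: 2:20
Adding 19 minutes to 20 minutes: 20 + 19 = 39 minutes
Adding 10 hours: 2 + 10 = 12
Final time: 12:39

Final answer: 12:39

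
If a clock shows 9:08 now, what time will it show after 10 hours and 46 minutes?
Starting time: 9:08
Adding 46 minutes to 8 minutes: 8 + 46 = 54 minutes
Adding 10 hours: 9 + 10 = 19 - 12 = 7
Final time: 7:54

Final answer: 7:54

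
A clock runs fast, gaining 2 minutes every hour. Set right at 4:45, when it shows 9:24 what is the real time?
For every 60 true minutes, the faulty clock advances 62 minutes, so 1 faulty-clock minute corresponds to 60/62 true minutes.
From 4:45 to 9:24 on the faulty dial is 279 minutes.
True elapsed: 279 x 60/62 = 270 minutes = 4 hours and 30 minutes.
True time: 4:45 + 4 hours and 30 minutes = 9:15.

Final answer: 9:15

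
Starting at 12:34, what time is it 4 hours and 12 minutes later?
Starting time: 12:34
Adding 12 minutes to 34 minutes: 34 + 12 = 46 minutes
Adding 4 hours: 12 + 4 = 16 - 12 = 4
Final time: 4:46

Final answer: 4:46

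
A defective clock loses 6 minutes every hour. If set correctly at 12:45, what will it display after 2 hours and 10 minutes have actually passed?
For every 60 true minutes, the faulty clock advances 60 - 6 = 54 minutes.
True elapsed: 2 hours and 10 minutes = 130 minutes.
Faulty clock advances: 130 x 54/60 = 117 minutes (drift: 13 minutes behind).
Shown time: 12:45 + 117 minutes = 2:42.

Final answer: 2:42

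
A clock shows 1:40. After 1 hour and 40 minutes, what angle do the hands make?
First find the time 1 hour and 40 minutes after 1:40.
Total minutes: 1 x 60 + 40 + 1 x 60 + 40 = 200.
200 mod 720 = 200 minutes = 3:20.
Now compute the angle at 3:20:
Hour hand: 3 x 30 + 20 x 0.5 = 100 degrees
Minute hand: 20 x 6 = 120 degrees
Difference: |100 - 120| = 20 degrees
The angle is 20 degrees

Final answer: 20 degrees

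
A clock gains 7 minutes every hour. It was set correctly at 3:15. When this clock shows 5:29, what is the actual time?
For every 60 true minutes, the faulty clock advances 67 minutes, so 1 faulty-clock minute corresponds to 60/67 true minutes.
From 3:15 to 5:29 on the faulty dial is 134 minutes.
True elapsed: 134 x 60/67 = 120 minutes = 2 hours.
True time: 3:15 + 2 hours = 5:15.

Final answer: 5:15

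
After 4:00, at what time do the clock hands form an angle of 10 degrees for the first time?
At t minutes past 4:00, the hour hand is at 30 x 4 + 0.5t degrees and the minute hand is at 6t degrees.
The smaller angle between them is 10 degrees when |30H - 5.5t| = 10 or |30H - 5.5t| = 350.
With H = 4, solve 30 x 4 - 5.5t = +/- target for each target:
  t = (30 x 4 - 10) / 5.5 = 20
  t = (30 x 4 + 10) / 5.5 = 23.64
  t = (30 x 4 - 350) / 5.5 = -41.82 (outside (0, 60))
  t = (30 x 4 + 350) / 5.5 = 85.45 (outside (0, 60))
Valid solutions in (0, 60): {20, 23.64} minutes.
The first occurrence is t = 20 minutes.
The hands form a 10-degree angle at 20 minutes past 4:00.

Final answer: 20 minutes past 4:00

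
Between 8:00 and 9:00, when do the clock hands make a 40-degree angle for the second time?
At t minutes past 8:00, the hour hand is at 30 x 8 + 0.5t degrees and the minute hand is at 6t degrees.
The smaller angle between them is 40 degrees when |30H - 5.5t| = 40 or |30H - 5.5t| = 320.
With H = 8, solve 30 x 8 - 5.5t = +/- target for each target:
  t = (30 x 8 - 40) / 5.5 = 36.36
  t = (30 x 8 + 40) / 5.5 = 50.91
  t = (30 x 8 - 320) / 5.5 = -14.55 (outside (0, 60))
  t = (30 x 8 + 320) / 5.5 = 101.82 (outside (0, 60))
Valid solutions in (0, 60): {36.36, 50.91} minutes.
The second occurrence is t = 50.91 minutes.
The hands form a 40-degree angle at 50.91 minutes past 8:00.

Final answer: 50.91 minutes past 8:00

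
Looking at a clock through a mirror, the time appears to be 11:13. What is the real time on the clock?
Reflection across the vertical (12-6) axis maps a hand at angle A degrees to (360 - A) degrees, which sends a reading of T minutes past 12:00 to (720 - T) minutes past 12:00.
Mirror reads 11:13 = 673 minutes past 12:00.
Actual time: (720 - 673) mod 720 = 47 minutes = 12:47.

Final answer: 12:47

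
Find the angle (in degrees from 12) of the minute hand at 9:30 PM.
The minute hand moves 6 degrees per minute.
At 9:30: 30 x 6 = 180 degrees

Final answer: 180 degrees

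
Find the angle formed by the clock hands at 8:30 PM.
Hour hand position: 8 x 30 + 30 x 0.5 = 255 degrees
Minute hand position: 30 x 6 = 180 degrees
Difference: |255 - 180| = 75 degrees
The angle between the hands is 75 degrees

Final answer: 75 degrees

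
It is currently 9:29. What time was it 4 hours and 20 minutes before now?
Starting time: 9:29 = 569 total minutes past 12:00
Subtracting: 4 hours and 20 minutes = 260 minutes
569 - 260 = 309 minutes
= 5 hours and 9 minutes past 12:00 = 5:09

Final answer: 5:09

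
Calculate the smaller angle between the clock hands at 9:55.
Hour hand position: 9 x 30 + 55 x 0.5 = 297.5 degrees
Minute hand position: 55 x 6 = 330 degrees
Difference: |297.5 - 330| = 32.5 degrees
The angle between the hands is 32.5 degrees

Final answer: 32.5 degrees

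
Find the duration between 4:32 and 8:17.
From 4:32 to 8:17:
(8 x 60 + 17) - (4 x 60 + 32) = 497 - 272 = 225 minutes
= 3 hours and 45 minutes

Final answer: 3 hours and 45 minutes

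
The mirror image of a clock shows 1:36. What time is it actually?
Reflection across the vertical (12-6) axis maps a hand at angle A degrees to (360 - A) degrees, which sends a reading of T minutes past 12:00 to (720 - T) minutes past 12:00.
Mirror reads 1:36 = 96 minutes past 12:00.
Actual time: (720 - 96) mod 720 = 624 minutes = 10:24.

Final answer: 10:24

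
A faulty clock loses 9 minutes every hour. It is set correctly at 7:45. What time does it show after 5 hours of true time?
For every 60 true minutes, the faulty clock advances 60 - 9 = 51 minutes.
True elapsed: 5 hours = 300 minutes.
Faulty clock advances: 300 x 51/60 = 255 minutes (drift: 45 minutes behind).
Shown time: 7:45 + 255 minutes = 12:00.

Final answer: 12:00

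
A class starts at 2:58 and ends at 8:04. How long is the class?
From 2:58 to 8:04:
(8 x 60 + 4) - (2 x 60 + 58) = 484 - 178 = 306 minutes
= 5 hours and 6 minutes

Final answer: 5 hours and 6 minutes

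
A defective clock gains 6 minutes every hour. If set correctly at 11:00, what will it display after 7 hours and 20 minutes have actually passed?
For every 60 true minutes, the faulty clock advances 60 + 6 = 66 minutes.
True elapsed: 7 hours and 20 minutes = 440 minutes.
Faulty clock advances: 440 x 66/60 = 484 minutes (drift: 44 minutes ahead).
Shown time: 11:00 + 484 minutes = 7:04.

Final answer: 7:04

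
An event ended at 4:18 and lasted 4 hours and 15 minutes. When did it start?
Starting time: 4:18 = 258 total minutes past 12:00
Subtracting: 4 hours and 15 minutes = 255 minutes
258 - 255 = 3 minutes
= 3 minutes past 12:00 = 12:03

Final answer: 12:03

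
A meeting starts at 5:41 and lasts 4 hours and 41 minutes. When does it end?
Starting time: 5:41
Adding 41 minutes to 41 minutes: 41 + 41 = 82 minutes = 1 hour and 22 minutes
Adding 4 hours: 5 + 4 + 1 (carry) = 10
Final time: 10:22

Final answer: 10:22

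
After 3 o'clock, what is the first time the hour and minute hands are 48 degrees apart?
At t minutes past 3:00, the hour hand is at 30 x 3 + 0.5t degrees and the minute hand is at 6t degrees.
The smaller angle between them is 48 degrees when |30H - 5.5t| = 48 or |30H - 5.5t| = 312.
With H = 3, solve 30 x 3 - 5.5t = +/- target for each target:
  t = (30 x 3 - 48) / 5.5 = 7.64
  t = (30 x 3 + 48) / 5.5 = 25.09
  t = (30 x 3 - 312) / 5.5 = -40.36 (outside (0, 60))
  t = (30 x 3 + 312) / 5.5 = 73.09 (outside (0, 60))
Valid solutions in (0, 60): {7.64, 25.09} minutes.
The first occurrence is t = 7.64 minutes.
The hands form a 48-degree angle at 7.64 minutes past 3:00.

Final answer: 7.64 minutes past 3:00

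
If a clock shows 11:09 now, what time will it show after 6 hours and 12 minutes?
Starting time: 11:09
Adding 12 minutes to 9 minutes: 9 + 12 = 21 minutes
Adding 6 hours: 11 + 6 = 17 - 12 = 5
Final time: 5:21

Final answer: 5:21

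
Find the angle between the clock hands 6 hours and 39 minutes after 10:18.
First find the time 6 hours and 39 minutes after 10:18.
Total minutes: 10 x 60 + 18 + 6 x 60 + 39 = 1017.
1017 mod 720 = 297 minutes = 4:57.
Now compute the angle at 4:57:
Hour hand: 4 x 30 + 57 x 0.5 = 148.5 degrees
Minute hand: 57 x 6 = 342 degrees
Difference: |148.5 - 342| = 193.5 degrees
Smaller angle: 360 - 193.5 = 166.5 degrees

Final answer: 166.5 degrees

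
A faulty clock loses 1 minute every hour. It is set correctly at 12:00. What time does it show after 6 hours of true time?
For every 60 true minutes, the faulty clock advances 60 - 1 = 59 minutes.
True elapsed: 6 hours = 360 minutes.
Faulty clock advances: 360 x 59/60 = 354 minutes (drift: 6 minutes behind).
Shown time: 12:00 + 354 minutes = 5:54.

Final answer: 5:54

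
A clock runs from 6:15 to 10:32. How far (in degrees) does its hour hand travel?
The hour hand moves 0.5 degrees per minute.
Time elapsed: 10:32 - 6:15 = 257 minutes
Angular displacement: 257 x 0.5 = 128.5 degrees

Final answer: 128.5 degrees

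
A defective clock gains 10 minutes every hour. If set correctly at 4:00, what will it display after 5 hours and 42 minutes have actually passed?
For every 60 true minutes, the faulty clock advances 60 + 10 = 70 minutes.
True elapsed: 5 hours and 42 minutes = 342 minutes.
Faulty clock advances: 342 x 70/60 = 399 minutes (drift: 57 minutes ahead).
Shown time: 4:00 + 399 minutes = 10:39.

Final answer: 10:39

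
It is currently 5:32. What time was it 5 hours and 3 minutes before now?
Starting time: 5:32 = 332 total minutes past 12:00
Subtracting: 5 hours and 3 minutes = 303 minutes
332 - 303 = 29 minutes
= 29 minutes past 12:00 = 12:29

Final answer: 12:29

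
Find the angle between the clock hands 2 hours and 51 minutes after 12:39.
First find the time 2 hours and 51 minutes after 12:39.
Total minutes: 12 x 60 + 39 + 2 x 60 + 51 = 930.
930 mod 720 = 210 minutes = 3:30.
Now compute the angle at 3:30:
Hour hand: 3 x 30 + 30 x 0.5 = 105 degrees
Minute hand: 30 x 6 = 180 degrees
Difference: |105 - 180| = 75 degrees
The angle is 75 degrees

Final answer: 75 degrees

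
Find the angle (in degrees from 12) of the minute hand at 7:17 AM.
The minute hand moves 6 degrees per minute.
At 7:17: 17 x 6 = 102 degrees

Final answer: 102 degrees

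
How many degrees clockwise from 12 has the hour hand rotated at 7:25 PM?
The hour hand moves 30 degrees per hour and 0.5 degrees per minute.
At 7:25: (7) x 30 + 25 x 0.5 = 210 + 12.5 = 222.5 degrees

Final answer: 222.5 degrees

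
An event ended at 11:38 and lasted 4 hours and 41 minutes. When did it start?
Starting time: 11:38 = 698 total minutes past 12:00
Subtracting: 4 hours and 41 minutes = 281 minutes
698 - 281 = 417 minutes
= 6 hours and 57 minutes past 12:00 = 6:57

Final answer: 6:57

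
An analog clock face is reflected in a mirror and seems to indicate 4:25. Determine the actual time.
Reflection across the vertical (12-6) axis maps a hand at angle A degrees to (360 - A) degrees, which sends a reading of T minutes past 12:00 to (720 - T) minutes past 12:00.
Mirror reads 4:25 = 265 minutes past 12:00.
Actual time: (720 - 265) mod 720 = 455 minutes = 7:35.

Final answer: 7:35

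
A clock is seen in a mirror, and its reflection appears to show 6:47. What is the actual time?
Reflection across the vertical (12-6) axis maps a hand at angle A degrees to (360 - A) degrees, which sends a reading of T minutes past 12:00 to (720 - T) minutes past 12:00.
Mirror reads 6:47 = 407 minutes past 12:00.
Actual time: (720 - 407) mod 720 = 313 minutes = 5:13.

Final answer: 5:13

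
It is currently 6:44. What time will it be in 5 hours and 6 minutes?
Starting time: 6:44
Adding 6 minutes to 44 minutes: 44 + 6 = 50 minutes
Adding 5 hours: 6 + 5 = 11
Final time: 11:50

Final answer: 11:50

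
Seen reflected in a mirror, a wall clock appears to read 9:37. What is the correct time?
Reflection across the vertical (12-6) axis maps a hand at angle A degrees to (360 - A) degrees, which sends a reading of T minutes past 12:00 to (720 - T) minutes past 12:00.
Mirror reads 9:37 = 577 minutes past 12:00.
Actual time: (720 - 577) mod 720 = 143 minutes = 2:23.

Final answer: 2:23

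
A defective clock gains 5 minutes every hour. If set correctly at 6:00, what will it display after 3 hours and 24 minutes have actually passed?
For every 60 true minutes, the faulty clock advances 60 + 5 = 65 minutes.
True elapsed: 3 hours and 24 minutes = 204 minutes.
Faulty clock advances: 204 x 65/60 = 221 minutes (drift: 17 minutes ahead).
Shown time: 6:00 + 221 minutes = 9:41.

Final answer: 9:41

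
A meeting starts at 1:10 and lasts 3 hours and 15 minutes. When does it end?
Starting time: 1:10
Adding 15 minutes to 10 minutes: 10 + 15 = 25 minutes
Adding 3 hours: 1 + 3 = 4
Final time: 4:25

Final answer: 4:25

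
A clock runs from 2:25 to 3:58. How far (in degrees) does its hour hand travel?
The hour hand moves 0.5 degrees per minute.
Time elapsed: 3:58 - 2:25 = 93 minutes
Angular displacement: 93 x 0.5 = 46.5 degrees

Final answer: 46.5 degrees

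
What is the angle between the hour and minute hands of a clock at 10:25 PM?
Hour hand position: 10 x 30 + 25 x 0.5 = 312.5 degrees
Minute hand position: 25 x 6 = 150 degrees
Difference: |312.5 - 150| = 162.5 degrees
The angle between the hands is 162.5 degrees

Final answer: 162.5 degrees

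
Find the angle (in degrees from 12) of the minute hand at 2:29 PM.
The minute hand moves 6 degrees per minute.
At 2:29: 29 x 6 = 174 degrees

Final answer: 174 degrees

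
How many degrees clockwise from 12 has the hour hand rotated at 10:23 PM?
The hour hand moves 30 degrees per hour and 0.5 degrees per minute.
At 10:23: (10) x 30 + 23 x 0.5 = 300 + 11.5 = 311.5 degrees

Final answer: 311.5 degrees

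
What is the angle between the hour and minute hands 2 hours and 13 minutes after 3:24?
First find the time 2 hours and 13 minutes after 3:24.
Total minutes: 3 x 60 + 24 + 2 x 60 + 13 = 337.
337 mod 720 = 337 minutes = 5:37.
Now compute the angle at 5:37:
Hour hand: 5 x 30 + 37 x 0.5 = 168.5 degrees
Minute hand: 37 x 6 = 222 degrees
Difference: |168.5 - 222| = 53.5 degrees
The angle is 53.5 degrees

Final answer: 53.5 degrees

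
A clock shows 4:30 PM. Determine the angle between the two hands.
Hour hand position: 4 x 30 + 30 x 0.5 = 135 degrees
Minute hand position: 30 x 6 = 180 degrees
Difference: |135 - 180| = 45 degrees
The angle between the hands is 45 degrees

Final answer: 45 degrees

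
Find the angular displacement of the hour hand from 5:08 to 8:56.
The hour hand moves 0.5 degrees per minute.
Time elapsed: 8:56 - 5:08 = 228 minutes
Angular displacement: 228 x 0.5 = 114 degrees

Final answer: 114 degrees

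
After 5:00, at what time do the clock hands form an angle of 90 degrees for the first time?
At t minutes past 5:00, the hour hand is at 30 x 5 + 0.5t degrees and the minute hand is at 6t degrees.
The smaller angle between them is 90 degrees when |30H - 5.5t| = 90 or |30H - 5.5t| = 270.
With H = 5, solve 30 x 5 - 5.5t = +/- target for each target:
  t = (30 x 5 - 90) / 5.5 = 10.91
  t = (30 x 5 + 90) / 5.5 = 43.64
  t = (30 x 5 - 270) / 5.5 = -21.82 (outside (0, 60))
  t = (30 x 5 + 270) / 5.5 = 76.36 (outside (0, 60))
Valid solutions in (0, 60): {10.91, 43.64} minutes.
The first occurrence is t = 10.91 minutes.
The hands form a 90-degree angle at 10.91 minutes past 5:00.

Final answer: 10.91 minutes past 5:00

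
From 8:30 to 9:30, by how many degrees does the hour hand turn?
The hour hand moves 0.5 degrees per minute.
Time elapsed: 9:30 - 8:30 = 60 minutes
Angular displacement: 60 x 0.5 = 30 degrees

Final answer: 30 degrees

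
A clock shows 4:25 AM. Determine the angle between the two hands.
Hour hand position: 4 x 30 + 25 x 0.5 = 132.5 degrees
Minute hand position: 25 x 6 = 150 degrees
Difference: |132.5 - 150| = 17.5 degrees
The angle between the hands is 17.5 degrees

Final answer: 17.5 degrees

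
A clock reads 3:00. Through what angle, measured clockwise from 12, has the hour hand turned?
The hour hand moves 30 degrees per hour and 0.5 degrees per minute.
At 3:00: (3) x 30 + 0 x 0.5 = 90 + 0 = 90 degrees

Final answer: 90 degrees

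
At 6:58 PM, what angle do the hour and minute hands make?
Hour hand position: 6 x 30 + 58 x 0.5 = 209 degrees
Minute hand position: 58 x 6 = 348 degrees
Difference: |209 - 348| = 139 degrees
The angle between the hands is 139 degrees

Final answer: 139 degrees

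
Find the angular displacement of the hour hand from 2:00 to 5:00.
The hour hand moves 0.5 degrees per minute.
Time elapsed: 5:00 - 2:00 = 180 minutes
Angular displacement: 180 x 0.5 = 90 degrees

Final answer: 90 degrees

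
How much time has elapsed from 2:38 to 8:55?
From 2:38 to 8:55:
(8 x 60 + 55) - (2 x 60 + 38) = 535 - 158 = 377 minutes
= 6 hours and 17 minutes

Final answer: 6 hours and 17 minutes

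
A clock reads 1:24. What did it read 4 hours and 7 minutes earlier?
Starting time: 1:24 = 84 total minutes past 12:00
Subtracting: 4 hours and 7 minutes = 247 minutes
84 - 247 = -163 (negative, add 12 hours = 720) = 557 minutes
= 9 hours and 17 minutes past 12:00 = 9:17

Final answer: 9:17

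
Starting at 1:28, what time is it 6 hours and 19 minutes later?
Starting time: 1:28
Adding 19 minutes to 28 minutes: 28 + 19 = 47 minutes
Adding 6 hours: 1 + 6 = 7
Final time: 7:47

Final answer: 7:47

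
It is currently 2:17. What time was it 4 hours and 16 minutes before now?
Starting time: 2:17 = 137 total minutes past 12:00
Subtracting: 4 hours and 16 minutes = 256 minutes
137 - 256 = -119 (negative, add 12 hours = 720) = 601 minutes
= 10 hours and 1 minute past 12:00 = 10:01

Final answer: 10:01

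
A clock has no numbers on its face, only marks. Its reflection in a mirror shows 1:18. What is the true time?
Reflection across the vertical (12-6) axis maps a hand at angle A degrees to (360 - A) degrees, which sends a reading of T minutes past 12:00 to (720 - T) minutes past 12:00.
Mirror reads 1:18 = 78 minutes past 12:00.
Actual time: (720 - 78) mod 720 = 642 minutes = 10:42.

Final answer: 10:42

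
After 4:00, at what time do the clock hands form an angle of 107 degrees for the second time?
At t minutes past 4:00, the hour hand is at 30 x 4 + 0.5t degrees and the minute hand is at 6t degrees.
The smaller angle between them is 107 degrees when |30H - 5.5t| = 107 or |30H - 5.5t| = 253.
With H = 4, solve 30 x 4 - 5.5t = +/- target for each target:
  t = (30 x 4 - 107) / 5.5 = 2.36
  t = (30 x 4 + 107) / 5.5 = 41.27
  t = (30 x 4 - 253) / 5.5 = -24.18 (outside (0, 60))
  t = (30 x 4 + 253) / 5.5 = 67.82 (outside (0, 60))
Valid solutions in (0, 60): {2.36, 41.27} minutes.
The second occurrence is t = 41.27 minutes.
The hands form a 107-degree angle at 41.27 minutes past 4:00.

Final answer: 41.27 minutes past 4:00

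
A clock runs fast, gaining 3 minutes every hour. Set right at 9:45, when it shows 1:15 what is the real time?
For every 60 true minutes, the faulty clock advances 63 minutes, so 1 faulty-clock minute corresponds to 60/63 true minutes.
From 9:45 to 1:15 on the faulty dial is 210 minutes.
True elapsed: 210 x 60/63 = 200 minutes = 3 hours and 20 minutes.
True time: 9:45 + 3 hours and 20 minutes = 1:05.

Final answer: 1:05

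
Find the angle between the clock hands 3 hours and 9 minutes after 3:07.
First find the time 3 hours and 9 minutes after 3:07.
Total minutes: 3 x 60 + 7 + 3 x 60 + 9 = 376.
376 mod 720 = 376 minutes = 6:16.
Now compute the angle at 6:16:
Hour hand: 6 x 30 + 16 x 0.5 = 188 degrees
Minute hand: 16 x 6 = 96 degrees
Difference: |188 - 96| = 92 degrees
The angle is 92 degrees

Final answer: 92 degrees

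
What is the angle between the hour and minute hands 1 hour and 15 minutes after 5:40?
First find the time 1 hour and 15 minutes after 5:40.
Total minutes: 5 x 60 + 40 + 1 x 60 + 15 = 415.
415 mod 720 = 415 minutes = 6:55.
Now compute the angle at 6:55:
Hour hand: 6 x 30 + 55 x 0.5 = 207.5 degrees
Minute hand: 55 x 6 = 330 degrees
Difference: |207.5 - 330| = 122.5 degrees
The angle is 122.5 degrees

Final answer: 122.5 degrees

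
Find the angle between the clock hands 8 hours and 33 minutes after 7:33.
First find the time 8 hours and 33 minutes after 7:33.
Total minutes: 7 x 60 + 33 + 8 x 60 + 33 = 966.
966 mod 720 = 246 minutes = 4:06.
Now compute the angle at 4:06:
Hour hand: 4 x 30 + 6 x 0.5 = 123 degrees
Minute hand: 6 x 6 = 36 degrees
Difference: |123 - 36| = 87 degrees
The angle is 87 degrees

Final answer: 87 degrees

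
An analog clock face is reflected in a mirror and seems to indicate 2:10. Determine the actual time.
Reflection across the vertical (12-6) axis maps a hand at angle A degrees to (360 - A) degrees, which sends a reading of T minutes past 12:00 to (720 - T) minutes past 12:00.
Mirror reads 2:10 = 130 minutes past 12:00.
Actual time: (720 - 130) mod 720 = 590 minutes = 9:50.

Final answer: 9:50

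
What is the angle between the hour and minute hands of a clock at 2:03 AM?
Hour hand position: 2 x 30 + 3 x 0.5 = 61.5 degrees
Minute hand position: 3 x 6 = 18 degrees
Difference: |61.5 - 18| = 43.5 degrees
The angle between the hands is 43.5 degrees

Final answer: 43.5 degrees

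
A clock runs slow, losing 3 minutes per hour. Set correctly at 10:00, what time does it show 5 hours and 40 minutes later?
For every 60 true minutes, the faulty clock advances 60 - 3 = 57 minutes.
True elapsed: 5 hours and 40 minutes = 340 minutes.
Faulty clock advances: 340 x 57/60 = 323 minutes (drift: 17 minutes behind).
Shown time: 10:00 + 323 minutes = 3:23.

Final answer: 3:23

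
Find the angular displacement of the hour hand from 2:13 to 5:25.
The hour hand moves 0.5 degrees per minute.
Time elapsed: 5:25 - 2:13 = 192 minutes
Angular displacement: 192 x 0.5 = 96 degrees

Final answer: 96 degrees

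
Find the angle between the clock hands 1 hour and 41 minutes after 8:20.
First find the time 1 hour and 41 minutes after 8:20.
Total minutes: 8 x 60 + 20 + 1 x 60 + 41 = 601.
601 mod 720 = 601 minutes = 10:01.
Now compute the angle at 10:01:
Hour hand: 10 x 30 + 1 x 0.5 = 300.5 degrees
Minute hand: 1 x 6 = 6 degrees
Difference: |300.5 - 6| = 294.5 degrees
Smaller angle: 360 - 294.5 = 65.5 degrees

Final answer: 65.5 degrees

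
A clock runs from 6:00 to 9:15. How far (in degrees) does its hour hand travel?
The hour hand moves 0.5 degrees per minute.
Time elapsed: 9:15 - 6:00 = 195 minutes
Angular displacement: 195 x 0.5 = 97.5 degrees

Final answer: 97.5 degrees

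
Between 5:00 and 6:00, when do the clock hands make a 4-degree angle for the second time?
At t minutes past 5:00, the hour hand is at 30 x 5 + 0.5t degrees and the minute hand is at 6t degrees.
The smaller angle between them is 4 degrees when |30H - 5.5t| = 4 or |30H - 5.5t| = 356.
With H = 5, solve 30 x 5 - 5.5t = +/- target for each target:
  t = (30 x 5 - 4) / 5.5 = 26.55
  t = (30 x 5 + 4) / 5.5 = 28
  t = (30 x 5 - 356) / 5.5 = -37.45 (outside (0, 60))
  t = (30 x 5 + 356) / 5.5 = 92 (outside (0, 60))
Valid solutions in (0, 60): {26.55, 28} minutes.
The second occurrence is t = 28 minutes.
The hands form a 4-degree angle at 28 minutes past 5:00.

Final answer: 28 minutes past 5:00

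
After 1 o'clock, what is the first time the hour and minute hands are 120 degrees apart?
At t minutes past 1:00, the hour hand is at 30 x 1 + 0.5t degrees and the minute hand is at 6t degrees.
The smaller angle between them is 120 degrees when |30H - 5.5t| = 120 or |30H - 5.5t| = 240.
With H = 1, solve 30 x 1 - 5.5t = +/- target for each target:
  t = (30 x 1 - 120) / 5.5 = -16.36 (outside (0, 60))
  t = (30 x 1 + 120) / 5.5 = 27.27
  t = (30 x 1 - 240) / 5.5 = -38.18 (outside (0, 60))
  t = (30 x 1 + 240) / 5.5 = 49.09
Valid solutions in (0, 60): {27.27, 49.09} minutes.
The first occurrence is t = 27.27 minutes.
The hands form a 120-degree angle at 27.27 minutes past 1:00.

Final answer: 27.27 minutes past 1:00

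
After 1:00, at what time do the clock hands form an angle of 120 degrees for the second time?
At t minutes past 1:00, the hour hand is at 30 x 1 + 0.5t degrees and the minute hand is at 6t degrees.
The smaller angle between them is 120 degrees when |30H - 5.5t| = 120 or |30H - 5.5t| = 240.
With H = 1, solve 30 x 1 - 5.5t = +/- target for each target:
  t = (30 x 1 - 120) / 5.5 = -16.36 (outside (0, 60))
  t = (30 x 1 + 120) / 5.5 = 27.27
  t = (30 x 1 - 240) / 5.5 = -38.18 (outside (0, 60))
  t = (30 x 1 + 240) / 5.5 = 49.09
Valid solutions in (0, 60): {27.27, 49.09} minutes.
The second occurrence is t = 49.09 minutes.
The hands form a 120-degree angle at 49.09 minutes past 1:00.

Final answer: 49.09 minutes past 1:00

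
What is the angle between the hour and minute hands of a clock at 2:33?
Hour hand position: 2 x 30 + 33 x 0.5 = 76.5 degrees
Minute hand position: 33 x 6 = 198 degrees
Difference: |76.5 - 198| = 121.5 degrees
The angle between the hands is 121.5 degrees

Final answer: 121.5 degrees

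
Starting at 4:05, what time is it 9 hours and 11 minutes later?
Starting time: 4:05
Adding 11 minutes to 5 minutes: 5 + 11 = 16 minutes
Adding 9 hours: 4 + 9 = 13 - 12 = 1
Final time: 1:16

Final answer: 1:16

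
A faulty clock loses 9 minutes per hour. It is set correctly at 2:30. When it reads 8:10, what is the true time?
For every 60 true minutes, the faulty clock advances 51 minutes, so 1 faulty-clock minute corresponds to 60/51 true minutes.
From 2:30 to 8:10 on the faulty dial is 340 minutes.
True elapsed: 340 x 60/51 = 400 minutes = 6 hours and 40 minutes.
True time: 2:30 + 6 hours and 40 minutes = 9:10.

Final answer: 9:10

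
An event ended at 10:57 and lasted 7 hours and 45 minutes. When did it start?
Starting time: 10:57 = 657 total minutes past 12:00
Subtracting: 7 hours and 45 minutes = 465 minutes
657 - 465 = 192 minutes
= 3 hours and 12 minutes past 12:00 = 3:12

Final answer: 3:12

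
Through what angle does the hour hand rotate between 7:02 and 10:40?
The hour hand moves 0.5 degrees per minute.
Time elapsed: 10:40 - 7:02 = 218 minutes
Angular displacement: 218 x 0.5 = 109 degrees

Final answer: 109 degrees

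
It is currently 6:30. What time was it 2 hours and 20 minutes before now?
Starting time: 6:30 = 390 total minutes past 12:00
Subtracting: 2 hours and 20 minutes = 140 minutes
390 - 140 = 250 minutes
= 4 hours and 10 minutes past 12:00 = 4:10

Final answer: 4:10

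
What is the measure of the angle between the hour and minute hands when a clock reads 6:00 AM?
Hour hand position: 6 x 30 + 0 x 0.5 = 180 degrees
Minute hand position: 0 x 6 = 0 degrees
Difference: |180 - 0| = 180 degrees
The angle between the hands is 180 degrees

Final answer: 180 degrees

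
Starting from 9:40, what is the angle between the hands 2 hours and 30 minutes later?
First find the time 2 hours and 30 minutes after 9:40.
Total minutes: 9 x 60 + 40 + 2 x 60 + 30 = 730.
730 mod 720 = 10 minutes = 12:10.
Now compute the angle at 12:10:
Hour hand: 0 x 30 + 10 x 0.5 = 5 degrees
Minute hand: 10 x 6 = 60 degrees
Difference: |5 - 60| = 55 degrees
The angle is 55 degrees

Final answer: 55 degrees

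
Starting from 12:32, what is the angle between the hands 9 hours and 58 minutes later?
First find the time 9 hours and 58 minutes after 12:32.
Total minutes: 12 x 60 + 32 + 9 x 60 + 58 = 1350.
1350 mod 720 = 630 minutes = 10:30.
Now compute the angle at 10:30:
Hour hand: 10 x 30 + 30 x 0.5 = 315 degrees
Minute hand: 30 x 6 = 180 degrees
Difference: |315 - 180| = 135 degrees
The angle is 135 degrees

Final answer: 135 degrees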